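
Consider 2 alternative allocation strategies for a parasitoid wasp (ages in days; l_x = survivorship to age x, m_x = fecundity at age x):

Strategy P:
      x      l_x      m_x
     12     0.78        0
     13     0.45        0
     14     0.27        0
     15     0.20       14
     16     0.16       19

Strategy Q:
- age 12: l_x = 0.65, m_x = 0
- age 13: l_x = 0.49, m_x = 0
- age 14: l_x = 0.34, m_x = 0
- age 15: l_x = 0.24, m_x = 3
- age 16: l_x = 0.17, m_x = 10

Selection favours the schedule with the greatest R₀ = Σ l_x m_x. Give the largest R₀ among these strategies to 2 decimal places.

Strategy P: R₀ = 0.78×0 + 0.45×0 + 0.27×0 + 0.20×14 + 0.16×19 = 5.8400
Strategy Q: R₀ = 0.65×0 + 0.49×0 + 0.34×0 + 0.24×3 + 0.17×10 = 2.4200
Highest R₀: strategy P with 5.8400.

5.84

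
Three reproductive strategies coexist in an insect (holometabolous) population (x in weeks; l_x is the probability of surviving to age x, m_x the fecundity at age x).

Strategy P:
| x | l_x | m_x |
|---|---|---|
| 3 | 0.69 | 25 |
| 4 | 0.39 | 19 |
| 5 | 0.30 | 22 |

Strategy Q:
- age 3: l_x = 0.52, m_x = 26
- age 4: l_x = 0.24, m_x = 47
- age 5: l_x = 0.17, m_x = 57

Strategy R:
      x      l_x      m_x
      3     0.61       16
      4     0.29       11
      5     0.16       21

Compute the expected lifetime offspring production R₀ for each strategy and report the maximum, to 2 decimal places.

34.49

Strategy P: R₀ = 0.69×25 + 0.39×19 + 0.30×22 = 31.2600
Strategy Q: R₀ = 0.52×26 + 0.24×47 + 0.17×57 = 34.4900
Strategy R: R₀ = 0.61×16 + 0.29×11 + 0.16×21 = 16.3100
Highest R₀: strategy Q with 34.4900.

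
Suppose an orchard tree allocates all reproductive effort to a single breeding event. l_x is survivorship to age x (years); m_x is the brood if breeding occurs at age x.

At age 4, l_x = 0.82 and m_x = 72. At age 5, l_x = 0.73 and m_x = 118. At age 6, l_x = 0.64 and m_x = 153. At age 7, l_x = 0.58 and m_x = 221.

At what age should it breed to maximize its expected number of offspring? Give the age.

7

Expected offspring if breeding at age x = l_x × m_x:
  age 4: 0.82 × 72 = 59.040
  age 5: 0.73 × 118 = 86.140
  age 6: 0.64 × 153 = 97.920
  age 7: 0.58 × 221 = 128.180
Maximum at age 7 (128.180).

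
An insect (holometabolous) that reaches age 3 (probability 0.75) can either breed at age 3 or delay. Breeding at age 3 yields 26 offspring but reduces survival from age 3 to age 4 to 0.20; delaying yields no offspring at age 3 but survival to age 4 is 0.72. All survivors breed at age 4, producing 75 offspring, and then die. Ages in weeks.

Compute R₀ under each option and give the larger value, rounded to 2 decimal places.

40.50

breed at age 3: R₀ = 0.75 × (26 + 0.20 × 75) = 0.75 × 41.0000 = 30.7500
delay to age 4: R₀ = 0.75 × (0.72 × 75) = 0.75 × 54.0000 = 40.5000
Higher: delay to age 4 (40.5000).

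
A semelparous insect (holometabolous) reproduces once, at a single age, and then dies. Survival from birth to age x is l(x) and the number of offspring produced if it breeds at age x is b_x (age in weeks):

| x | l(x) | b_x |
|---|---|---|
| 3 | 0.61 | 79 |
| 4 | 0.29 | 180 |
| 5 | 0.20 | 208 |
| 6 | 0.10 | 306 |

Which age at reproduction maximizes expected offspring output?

4

Expected offspring if breeding at age x = l(x) × b_x:
  age 3: 0.61 × 79 = 48.190
  age 4: 0.29 × 180 = 52.200
  age 5: 0.20 × 208 = 41.600
  age 6: 0.10 × 306 = 30.600
Maximum at age 4 (52.200).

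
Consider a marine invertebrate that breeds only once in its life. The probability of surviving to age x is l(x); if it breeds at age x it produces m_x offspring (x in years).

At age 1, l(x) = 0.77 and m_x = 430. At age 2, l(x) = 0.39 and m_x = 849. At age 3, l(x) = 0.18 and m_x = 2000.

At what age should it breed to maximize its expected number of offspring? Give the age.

Expected offspring if breeding at age x = l(x) × m_x:
  age 1: 0.77 × 430 = 331.100
  age 2: 0.39 × 849 = 331.110
  age 3: 0.18 × 2000 = 360.000
Maximum at age 3 (360.000).

3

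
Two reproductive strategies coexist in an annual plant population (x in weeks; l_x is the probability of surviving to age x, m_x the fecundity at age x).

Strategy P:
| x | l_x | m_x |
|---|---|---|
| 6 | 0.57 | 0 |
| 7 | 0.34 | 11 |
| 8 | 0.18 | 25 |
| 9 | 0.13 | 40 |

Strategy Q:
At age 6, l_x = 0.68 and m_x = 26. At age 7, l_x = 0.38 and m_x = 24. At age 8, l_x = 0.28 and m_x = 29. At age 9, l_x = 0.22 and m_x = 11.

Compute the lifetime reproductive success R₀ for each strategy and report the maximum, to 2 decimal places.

37.34

Strategy P: R₀ = 0.57×0 + 0.34×11 + 0.18×25 + 0.13×40 = 13.4400
Strategy Q: R₀ = 0.68×26 + 0.38×24 + 0.28×29 + 0.22×11 = 37.3400
Highest R₀: strategy Q with 37.3400.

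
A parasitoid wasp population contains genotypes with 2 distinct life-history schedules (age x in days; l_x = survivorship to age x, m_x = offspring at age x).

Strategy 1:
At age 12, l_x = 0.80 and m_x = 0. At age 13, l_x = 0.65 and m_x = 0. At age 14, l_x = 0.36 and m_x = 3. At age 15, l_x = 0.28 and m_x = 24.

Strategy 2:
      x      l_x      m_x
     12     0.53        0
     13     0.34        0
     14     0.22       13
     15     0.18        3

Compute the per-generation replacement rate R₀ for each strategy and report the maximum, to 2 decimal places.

7.80

Strategy 1: R₀ = 0.80×0 + 0.65×0 + 0.36×3 + 0.28×24 = 7.8000
Strategy 2: R₀ = 0.53×0 + 0.34×0 + 0.22×13 + 0.18×3 = 3.4000
Highest R₀: strategy 1 with 7.8000.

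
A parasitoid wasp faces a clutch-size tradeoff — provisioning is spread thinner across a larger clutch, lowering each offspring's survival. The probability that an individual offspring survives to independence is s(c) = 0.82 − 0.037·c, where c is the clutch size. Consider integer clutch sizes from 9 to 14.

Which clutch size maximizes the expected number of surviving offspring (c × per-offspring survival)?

11

Expected surviving offspring = c × s(c):
  c=9: 9 × 0.487 = 4.383
  c=10: 10 × 0.450 = 4.500
  c=11: 11 × 0.413 = 4.543
  c=12: 12 × 0.376 = 4.512
  c=13: 13 × 0.339 = 4.407
  c=14: 14 × 0.302 = 4.228
Maximum at c = 11 (4.543 surviving offspring).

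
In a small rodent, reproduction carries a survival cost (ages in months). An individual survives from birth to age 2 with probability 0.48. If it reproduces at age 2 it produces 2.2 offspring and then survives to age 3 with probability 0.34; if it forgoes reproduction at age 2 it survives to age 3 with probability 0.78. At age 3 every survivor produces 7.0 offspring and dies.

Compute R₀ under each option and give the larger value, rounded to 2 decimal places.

2.62

breed at age 2: R₀ = 0.48 × (2.2 + 0.34 × 7.0) = 0.48 × 4.5800 = 2.1984
delay to age 3: R₀ = 0.48 × (0.78 × 7.0) = 0.48 × 5.4600 = 2.6208
Higher: delay to age 3 (2.6208).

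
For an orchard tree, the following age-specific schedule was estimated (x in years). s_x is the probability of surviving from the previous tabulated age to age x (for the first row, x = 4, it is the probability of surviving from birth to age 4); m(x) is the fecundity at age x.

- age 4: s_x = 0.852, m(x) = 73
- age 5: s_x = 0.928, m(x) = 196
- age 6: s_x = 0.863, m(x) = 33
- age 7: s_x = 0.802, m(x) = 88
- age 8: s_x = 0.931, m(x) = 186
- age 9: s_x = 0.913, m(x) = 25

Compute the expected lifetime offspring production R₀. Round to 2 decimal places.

Survivorship from birth: l_x = s_4·s_5·…·s_x.
  l_4 = 0.85200
  l_5 = 0.79066
  l_6 = 0.68234
  l_7 = 0.54723
  l_8 = 0.50947
  l_9 = 0.46515
R₀ = Σ l_x m(x):
  age 4: 0.85200 × 73 = 62.1960
  age 5: 0.79066 × 196 = 154.9694
  age 6: 0.68234 × 33 = 22.5172
  age 7: 0.54723 × 88 = 48.1562
  age 8: 0.50947 × 186 = 94.7614
  age 9: 0.46515 × 25 = 11.6288
R₀ = 62.1960 + 154.9694 + 22.5172 + 48.1562 + 94.7614 + 11.6288 = 394.2290

394.23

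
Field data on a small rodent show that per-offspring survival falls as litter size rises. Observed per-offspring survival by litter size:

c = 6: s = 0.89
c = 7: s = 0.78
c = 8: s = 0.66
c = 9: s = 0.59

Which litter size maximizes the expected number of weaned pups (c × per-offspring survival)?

7

Expected weaned pups = c × s(c):
  c=6: 6 × 0.89 = 5.340
  c=7: 7 × 0.78 = 5.460
  c=8: 8 × 0.66 = 5.280
  c=9: 9 × 0.59 = 5.310
Maximum at c = 7 (5.460 weaned pups).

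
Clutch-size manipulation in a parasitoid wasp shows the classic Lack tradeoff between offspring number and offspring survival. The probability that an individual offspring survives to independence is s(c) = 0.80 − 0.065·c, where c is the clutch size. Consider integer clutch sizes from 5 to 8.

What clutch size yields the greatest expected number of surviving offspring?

Expected surviving offspring = c × s(c):
  c=5: 5 × 0.475 = 2.375
  c=6: 6 × 0.410 = 2.460
  c=7: 7 × 0.345 = 2.415
  c=8: 8 × 0.280 = 2.240
Maximum at c = 6 (2.460 surviving offspring).

6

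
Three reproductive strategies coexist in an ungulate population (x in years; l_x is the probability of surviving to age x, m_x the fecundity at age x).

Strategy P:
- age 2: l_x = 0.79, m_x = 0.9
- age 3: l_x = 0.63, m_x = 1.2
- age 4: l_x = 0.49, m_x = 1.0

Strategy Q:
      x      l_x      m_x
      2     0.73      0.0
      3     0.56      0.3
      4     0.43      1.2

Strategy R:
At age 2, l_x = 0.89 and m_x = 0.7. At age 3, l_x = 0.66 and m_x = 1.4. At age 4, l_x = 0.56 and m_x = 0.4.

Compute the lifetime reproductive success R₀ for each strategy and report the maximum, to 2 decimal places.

1.96

Strategy P: R₀ = 0.79×0.9 + 0.63×1.2 + 0.49×1.0 = 1.9570
Strategy Q: R₀ = 0.73×0.0 + 0.56×0.3 + 0.43×1.2 = 0.6840
Strategy R: R₀ = 0.89×0.7 + 0.66×1.4 + 0.56×0.4 = 1.7710
Highest R₀: strategy P with 1.9570.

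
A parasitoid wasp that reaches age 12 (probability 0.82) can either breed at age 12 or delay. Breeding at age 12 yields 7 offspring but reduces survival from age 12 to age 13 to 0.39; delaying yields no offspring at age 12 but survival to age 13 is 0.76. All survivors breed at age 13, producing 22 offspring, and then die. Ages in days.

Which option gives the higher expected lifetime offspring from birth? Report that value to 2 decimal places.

13.71

breed at age 12: R₀ = 0.82 × (7 + 0.39 × 22) = 0.82 × 15.5800 = 12.7756
delay to age 13: R₀ = 0.82 × (0.76 × 22) = 0.82 × 16.7200 = 13.7104
Higher: delay to age 13 (13.7104).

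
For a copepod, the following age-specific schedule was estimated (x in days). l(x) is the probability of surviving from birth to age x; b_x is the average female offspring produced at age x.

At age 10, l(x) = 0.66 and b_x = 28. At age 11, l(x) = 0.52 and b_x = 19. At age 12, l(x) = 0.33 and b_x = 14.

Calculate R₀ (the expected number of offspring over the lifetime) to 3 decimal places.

R₀ = Σ l(x) b_x:
  age 10: 0.66 × 28 = 18.4800
  age 11: 0.52 × 19 = 9.8800
  age 12: 0.33 × 14 = 4.6200
R₀ = 18.4800 + 9.8800 + 4.6200 = 32.9800

32.980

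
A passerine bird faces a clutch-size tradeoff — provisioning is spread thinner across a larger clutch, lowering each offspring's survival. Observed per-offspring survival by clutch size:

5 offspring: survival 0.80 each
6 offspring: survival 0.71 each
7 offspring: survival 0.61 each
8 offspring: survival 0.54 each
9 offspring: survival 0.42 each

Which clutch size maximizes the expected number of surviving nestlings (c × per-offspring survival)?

8

Expected surviving nestlings = c × s(c):
  c=5: 5 × 0.80 = 4.000
  c=6: 6 × 0.71 = 4.260
  c=7: 7 × 0.61 = 4.270
  c=8: 8 × 0.54 = 4.320
  c=9: 9 × 0.42 = 3.780
Maximum at c = 8 (4.320 surviving nestlings).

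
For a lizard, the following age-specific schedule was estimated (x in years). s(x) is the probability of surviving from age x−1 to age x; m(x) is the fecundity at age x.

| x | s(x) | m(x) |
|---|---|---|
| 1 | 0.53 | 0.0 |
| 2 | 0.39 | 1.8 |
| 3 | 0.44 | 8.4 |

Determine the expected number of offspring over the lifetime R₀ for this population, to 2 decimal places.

1.14

Survivorship from birth: l_x = s_1·s_2·…·s_x.
  l_1 = 0.53000
  l_2 = 0.20670
  l_3 = 0.09095
R₀ = Σ l_x m(x):
  age 1: 0.53000 × 0.0 = 0.0000
  age 2: 0.20670 × 1.8 = 0.3721
  age 3: 0.09095 × 8.4 = 0.7640
R₀ = 0.0000 + 0.3721 + 0.7640 = 1.1360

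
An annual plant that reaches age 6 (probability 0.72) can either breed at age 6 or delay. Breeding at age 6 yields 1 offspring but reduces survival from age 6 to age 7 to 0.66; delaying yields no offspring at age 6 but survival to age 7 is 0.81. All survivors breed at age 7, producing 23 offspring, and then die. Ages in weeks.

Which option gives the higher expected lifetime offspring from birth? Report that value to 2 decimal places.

13.41

breed at age 6: R₀ = 0.72 × (1 + 0.66 × 23) = 0.72 × 16.1800 = 11.6496
delay to age 7: R₀ = 0.72 × (0.81 × 23) = 0.72 × 18.6300 = 13.4136
Higher: delay to age 7 (13.4136).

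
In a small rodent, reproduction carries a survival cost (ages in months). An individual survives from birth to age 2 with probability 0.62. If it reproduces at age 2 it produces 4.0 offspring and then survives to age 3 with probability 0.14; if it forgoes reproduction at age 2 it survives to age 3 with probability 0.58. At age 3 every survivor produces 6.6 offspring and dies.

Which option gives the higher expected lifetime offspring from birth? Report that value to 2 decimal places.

breed at age 2: R₀ = 0.62 × (4.0 + 0.14 × 6.6) = 0.62 × 4.9240 = 3.0529
delay to age 3: R₀ = 0.62 × (0.58 × 6.6) = 0.62 × 3.8280 = 2.3734
Higher: breed at age 2 (3.0529).

3.05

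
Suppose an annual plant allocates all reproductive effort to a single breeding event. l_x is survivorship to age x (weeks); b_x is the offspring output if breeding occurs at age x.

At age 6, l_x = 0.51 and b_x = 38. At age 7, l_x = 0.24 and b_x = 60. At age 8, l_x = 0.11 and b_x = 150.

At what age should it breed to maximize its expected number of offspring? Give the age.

6

Expected offspring if breeding at age x = l_x × b_x:
  age 6: 0.51 × 38 = 19.380
  age 7: 0.24 × 60 = 14.400
  age 8: 0.11 × 150 = 16.500
Maximum at age 6 (19.380).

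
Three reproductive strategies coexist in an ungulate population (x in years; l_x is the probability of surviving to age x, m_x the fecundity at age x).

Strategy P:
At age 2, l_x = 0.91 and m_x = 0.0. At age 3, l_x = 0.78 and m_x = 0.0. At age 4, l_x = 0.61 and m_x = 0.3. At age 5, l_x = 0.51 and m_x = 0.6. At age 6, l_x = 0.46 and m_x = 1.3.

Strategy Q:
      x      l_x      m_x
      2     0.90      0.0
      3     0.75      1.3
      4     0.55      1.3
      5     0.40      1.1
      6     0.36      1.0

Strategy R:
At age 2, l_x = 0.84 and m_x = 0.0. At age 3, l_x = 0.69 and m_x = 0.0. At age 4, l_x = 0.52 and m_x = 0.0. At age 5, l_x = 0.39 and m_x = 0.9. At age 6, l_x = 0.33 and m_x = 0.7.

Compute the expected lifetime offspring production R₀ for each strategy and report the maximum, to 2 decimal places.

2.49

Strategy P: R₀ = 0.91×0.0 + 0.78×0.0 + 0.61×0.3 + 0.51×0.6 + 0.46×1.3 = 1.0870
Strategy Q: R₀ = 0.90×0.0 + 0.75×1.3 + 0.55×1.3 + 0.40×1.1 + 0.36×1.0 = 2.4900
Strategy R: R₀ = 0.84×0.0 + 0.69×0.0 + 0.52×0.0 + 0.39×0.9 + 0.33×0.7 = 0.5820
Highest R₀: strategy Q with 2.4900.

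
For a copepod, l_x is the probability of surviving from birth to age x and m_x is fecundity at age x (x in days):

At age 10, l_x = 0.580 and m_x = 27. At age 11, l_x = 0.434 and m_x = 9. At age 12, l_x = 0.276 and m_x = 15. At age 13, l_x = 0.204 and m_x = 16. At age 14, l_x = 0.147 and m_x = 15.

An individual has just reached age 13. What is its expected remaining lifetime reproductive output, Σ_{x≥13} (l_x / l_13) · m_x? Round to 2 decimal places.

26.81

l_13 = 0.204. Conditional survival from age 13 to x is l_x / l_13.
  x=13: (0.204/0.204) × 16 = 16.0000
  x=14: (0.147/0.204) × 15 = 10.8088
Sum = 16.0000 + 10.8088 = 26.8088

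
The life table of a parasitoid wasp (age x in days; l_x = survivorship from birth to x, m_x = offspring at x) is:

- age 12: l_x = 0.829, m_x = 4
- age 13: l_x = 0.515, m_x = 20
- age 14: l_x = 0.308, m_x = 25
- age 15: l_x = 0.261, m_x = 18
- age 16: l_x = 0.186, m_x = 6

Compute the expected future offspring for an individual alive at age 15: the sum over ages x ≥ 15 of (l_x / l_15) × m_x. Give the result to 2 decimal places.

l_15 = 0.261. Conditional survival from age 15 to x is l_x / l_15.
  x=15: (0.261/0.261) × 18 = 18.0000
  x=16: (0.186/0.261) × 6 = 4.2759
Sum = 18.0000 + 4.2759 = 22.2759

22.28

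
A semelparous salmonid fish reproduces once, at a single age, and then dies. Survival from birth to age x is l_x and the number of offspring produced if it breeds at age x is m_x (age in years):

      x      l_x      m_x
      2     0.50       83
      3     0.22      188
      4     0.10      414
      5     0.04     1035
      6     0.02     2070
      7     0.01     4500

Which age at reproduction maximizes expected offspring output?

7

Expected offspring if breeding at age x = l_x × m_x:
  age 2: 0.50 × 83 = 41.500
  age 3: 0.22 × 188 = 41.360
  age 4: 0.10 × 414 = 41.400
  age 5: 0.04 × 1035 = 41.400
  age 6: 0.02 × 2070 = 41.400
  age 7: 0.01 × 4500 = 45.000
Maximum at age 7 (45.000).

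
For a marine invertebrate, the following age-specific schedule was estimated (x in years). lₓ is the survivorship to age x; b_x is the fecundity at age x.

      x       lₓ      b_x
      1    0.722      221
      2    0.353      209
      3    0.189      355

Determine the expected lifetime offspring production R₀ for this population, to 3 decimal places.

300.434

R₀ = Σ lₓ b_x:
  age 1: 0.722 × 221 = 159.5620
  age 2: 0.353 × 209 = 73.7770
  age 3: 0.189 × 355 = 67.0950
R₀ = 159.5620 + 73.7770 + 67.0950 = 300.4340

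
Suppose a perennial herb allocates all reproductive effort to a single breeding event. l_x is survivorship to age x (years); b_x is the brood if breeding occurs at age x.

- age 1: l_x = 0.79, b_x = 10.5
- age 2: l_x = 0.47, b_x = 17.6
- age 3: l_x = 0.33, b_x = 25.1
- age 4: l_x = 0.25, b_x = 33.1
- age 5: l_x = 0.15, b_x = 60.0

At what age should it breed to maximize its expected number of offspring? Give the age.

Expected offspring if breeding at age x = l_x × b_x:
  age 1: 0.79 × 10.5 = 8.295
  age 2: 0.47 × 17.6 = 8.272
  age 3: 0.33 × 25.1 = 8.283
  age 4: 0.25 × 33.1 = 8.275
  age 5: 0.15 × 60.0 = 9.000
Maximum at age 5 (9.000).

5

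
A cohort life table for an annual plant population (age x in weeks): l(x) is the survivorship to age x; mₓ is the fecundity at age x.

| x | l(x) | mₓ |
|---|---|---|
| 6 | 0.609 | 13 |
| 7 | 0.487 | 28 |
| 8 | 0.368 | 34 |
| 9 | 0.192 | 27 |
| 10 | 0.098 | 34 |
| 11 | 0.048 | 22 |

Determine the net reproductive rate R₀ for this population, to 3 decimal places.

R₀ = Σ l(x) mₓ:
  age 6: 0.609 × 13 = 7.9170
  age 7: 0.487 × 28 = 13.6360
  age 8: 0.368 × 34 = 12.5120
  age 9: 0.192 × 27 = 5.1840
  age 10: 0.098 × 34 = 3.3320
  age 11: 0.048 × 22 = 1.0560
R₀ = 7.9170 + 13.6360 + 12.5120 + 5.1840 + 3.3320 + 1.0560 = 43.6370

43.637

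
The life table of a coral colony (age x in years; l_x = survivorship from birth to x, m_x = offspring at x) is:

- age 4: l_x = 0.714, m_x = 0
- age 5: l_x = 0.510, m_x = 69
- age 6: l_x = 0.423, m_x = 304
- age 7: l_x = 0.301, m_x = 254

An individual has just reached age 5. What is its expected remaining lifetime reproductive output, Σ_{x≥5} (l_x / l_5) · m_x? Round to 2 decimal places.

471.05

l_5 = 0.510. Conditional survival from age 5 to x is l_x / l_5.
  x=5: (0.510/0.510) × 69 = 69.0000
  x=6: (0.423/0.510) × 304 = 252.1412
  x=7: (0.301/0.510) × 254 = 149.9098
Sum = 69.0000 + 252.1412 + 149.9098 = 471.0510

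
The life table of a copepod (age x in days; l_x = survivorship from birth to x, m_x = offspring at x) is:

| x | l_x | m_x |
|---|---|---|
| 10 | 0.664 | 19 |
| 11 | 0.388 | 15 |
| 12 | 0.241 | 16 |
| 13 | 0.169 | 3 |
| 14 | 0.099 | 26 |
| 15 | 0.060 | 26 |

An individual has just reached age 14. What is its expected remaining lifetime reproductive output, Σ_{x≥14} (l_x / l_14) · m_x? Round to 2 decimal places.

41.76

l_14 = 0.099. Conditional survival from age 14 to x is l_x / l_14.
  x=14: (0.099/0.099) × 26 = 26.0000
  x=15: (0.060/0.099) × 26 = 15.7576
Sum = 26.0000 + 15.7576 = 41.7576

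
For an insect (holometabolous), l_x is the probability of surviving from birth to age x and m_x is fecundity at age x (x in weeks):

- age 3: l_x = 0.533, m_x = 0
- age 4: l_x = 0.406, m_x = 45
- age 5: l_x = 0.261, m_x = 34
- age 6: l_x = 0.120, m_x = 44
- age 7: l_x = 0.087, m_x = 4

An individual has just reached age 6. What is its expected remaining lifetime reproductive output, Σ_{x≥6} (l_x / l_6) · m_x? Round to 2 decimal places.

l_6 = 0.120. Conditional survival from age 6 to x is l_x / l_6.
  x=6: (0.120/0.120) × 44 = 44.0000
  x=7: (0.087/0.120) × 4 = 2.9000
Sum = 44.0000 + 2.9000 = 46.9000

46.90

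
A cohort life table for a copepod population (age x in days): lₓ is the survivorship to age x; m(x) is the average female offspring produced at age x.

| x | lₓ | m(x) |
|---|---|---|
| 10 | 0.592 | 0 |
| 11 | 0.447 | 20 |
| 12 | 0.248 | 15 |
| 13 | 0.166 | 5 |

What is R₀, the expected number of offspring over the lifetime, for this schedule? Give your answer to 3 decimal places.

R₀ = Σ lₓ m(x):
  age 10: 0.592 × 0 = 0.0000
  age 11: 0.447 × 20 = 8.9400
  age 12: 0.248 × 15 = 3.7200
  age 13: 0.166 × 5 = 0.8300
R₀ = 0.0000 + 8.9400 + 3.7200 + 0.8300 = 13.4900

13.490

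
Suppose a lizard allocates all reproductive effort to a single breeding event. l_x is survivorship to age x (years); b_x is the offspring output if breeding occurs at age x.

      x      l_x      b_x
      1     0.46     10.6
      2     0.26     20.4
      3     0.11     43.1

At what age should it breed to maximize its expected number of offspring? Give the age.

2

Expected offspring if breeding at age x = l_x × b_x:
  age 1: 0.46 × 10.6 = 4.876
  age 2: 0.26 × 20.4 = 5.304
  age 3: 0.11 × 43.1 = 4.741
Maximum at age 2 (5.304).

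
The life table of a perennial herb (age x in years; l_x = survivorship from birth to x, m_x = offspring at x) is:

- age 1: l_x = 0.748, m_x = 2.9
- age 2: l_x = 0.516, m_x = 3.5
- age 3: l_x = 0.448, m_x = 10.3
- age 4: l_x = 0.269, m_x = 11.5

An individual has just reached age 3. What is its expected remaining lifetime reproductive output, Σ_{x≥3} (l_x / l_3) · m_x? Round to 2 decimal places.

l_3 = 0.448. Conditional survival from age 3 to x is l_x / l_3.
  x=3: (0.448/0.448) × 10.3 = 10.3000
  x=4: (0.269/0.448) × 11.5 = 6.9051
Sum = 10.3000 + 6.9051 = 17.2051

17.21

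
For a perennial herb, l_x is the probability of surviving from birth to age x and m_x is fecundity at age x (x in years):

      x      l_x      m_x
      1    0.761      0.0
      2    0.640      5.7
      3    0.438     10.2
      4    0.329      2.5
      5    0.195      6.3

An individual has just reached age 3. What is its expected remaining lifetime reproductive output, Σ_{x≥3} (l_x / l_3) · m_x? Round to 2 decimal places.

l_3 = 0.438. Conditional survival from age 3 to x is l_x / l_3.
  x=3: (0.438/0.438) × 10.2 = 10.2000
  x=4: (0.329/0.438) × 2.5 = 1.8779
  x=5: (0.195/0.438) × 6.3 = 2.8048
Sum = 10.2000 + 1.8779 + 2.8048 = 14.8826

14.88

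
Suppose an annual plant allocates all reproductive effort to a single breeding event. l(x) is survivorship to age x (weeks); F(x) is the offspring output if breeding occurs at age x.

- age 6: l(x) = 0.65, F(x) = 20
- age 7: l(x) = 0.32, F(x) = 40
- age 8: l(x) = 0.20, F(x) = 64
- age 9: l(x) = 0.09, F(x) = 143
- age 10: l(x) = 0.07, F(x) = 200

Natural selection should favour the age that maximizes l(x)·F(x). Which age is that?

Expected offspring if breeding at age x = l(x) × F(x):
  age 6: 0.65 × 20 = 13.000
  age 7: 0.32 × 40 = 12.800
  age 8: 0.20 × 64 = 12.800
  age 9: 0.09 × 143 = 12.870
  age 10: 0.07 × 200 = 14.000
Maximum at age 10 (14.000).

10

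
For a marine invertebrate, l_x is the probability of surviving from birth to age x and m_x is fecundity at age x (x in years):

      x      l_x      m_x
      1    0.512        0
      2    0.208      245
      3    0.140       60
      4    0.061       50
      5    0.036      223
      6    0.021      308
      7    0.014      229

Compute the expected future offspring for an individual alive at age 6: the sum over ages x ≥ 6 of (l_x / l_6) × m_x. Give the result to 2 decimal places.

l_6 = 0.021. Conditional survival from age 6 to x is l_x / l_6.
  x=6: (0.021/0.021) × 308 = 308.0000
  x=7: (0.014/0.021) × 229 = 152.6667
Sum = 308.0000 + 152.6667 = 460.6667

460.67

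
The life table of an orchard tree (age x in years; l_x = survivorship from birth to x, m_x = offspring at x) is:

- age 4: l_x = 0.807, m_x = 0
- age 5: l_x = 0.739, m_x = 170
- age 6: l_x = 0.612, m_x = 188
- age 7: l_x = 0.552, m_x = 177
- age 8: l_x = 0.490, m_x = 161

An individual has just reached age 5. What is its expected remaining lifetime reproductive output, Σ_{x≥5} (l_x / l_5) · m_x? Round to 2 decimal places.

l_5 = 0.739. Conditional survival from age 5 to x is l_x / l_5.
  x=5: (0.739/0.739) × 170 = 170.0000
  x=6: (0.612/0.739) × 188 = 155.6915
  x=7: (0.552/0.739) × 177 = 132.2111
  x=8: (0.490/0.739) × 161 = 106.7524
Sum = 170.0000 + 155.6915 + 132.2111 + 106.7524 = 564.6549

564.65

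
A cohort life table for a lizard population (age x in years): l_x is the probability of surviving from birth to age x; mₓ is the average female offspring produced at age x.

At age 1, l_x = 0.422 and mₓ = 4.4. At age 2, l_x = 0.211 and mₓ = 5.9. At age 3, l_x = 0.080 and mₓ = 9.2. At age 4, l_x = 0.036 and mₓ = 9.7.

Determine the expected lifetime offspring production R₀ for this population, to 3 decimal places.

4.187

R₀ = Σ l_x mₓ:
  age 1: 0.422 × 4.4 = 1.8568
  age 2: 0.211 × 5.9 = 1.2449
  age 3: 0.080 × 9.2 = 0.7360
  age 4: 0.036 × 9.7 = 0.3492
R₀ = 1.8568 + 1.2449 + 0.7360 + 0.3492 = 4.1869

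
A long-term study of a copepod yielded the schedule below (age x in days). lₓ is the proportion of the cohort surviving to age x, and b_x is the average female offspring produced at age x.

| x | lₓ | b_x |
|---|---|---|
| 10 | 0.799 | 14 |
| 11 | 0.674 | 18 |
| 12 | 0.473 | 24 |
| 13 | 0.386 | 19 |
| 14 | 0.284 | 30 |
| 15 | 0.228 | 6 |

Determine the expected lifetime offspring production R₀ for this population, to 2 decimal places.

51.89

R₀ = Σ lₓ b_x:
  age 10: 0.799 × 14 = 11.1860
  age 11: 0.674 × 18 = 12.1320
  age 12: 0.473 × 24 = 11.3520
  age 13: 0.386 × 19 = 7.3340
  age 14: 0.284 × 30 = 8.5200
  age 15: 0.228 × 6 = 1.3680
R₀ = 11.1860 + 12.1320 + 11.3520 + 7.3340 + 8.5200 + 1.3680 = 51.8920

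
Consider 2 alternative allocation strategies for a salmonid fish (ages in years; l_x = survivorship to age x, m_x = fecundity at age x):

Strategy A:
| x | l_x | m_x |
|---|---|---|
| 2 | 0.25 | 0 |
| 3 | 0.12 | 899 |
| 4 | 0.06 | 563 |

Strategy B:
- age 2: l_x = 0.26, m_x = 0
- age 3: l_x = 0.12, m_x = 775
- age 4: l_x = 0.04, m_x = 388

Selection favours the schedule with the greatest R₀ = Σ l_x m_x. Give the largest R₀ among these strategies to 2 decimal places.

Strategy A: R₀ = 0.25×0 + 0.12×899 + 0.06×563 = 141.6600
Strategy B: R₀ = 0.26×0 + 0.12×775 + 0.04×388 = 108.5200
Highest R₀: strategy A with 141.6600.

141.66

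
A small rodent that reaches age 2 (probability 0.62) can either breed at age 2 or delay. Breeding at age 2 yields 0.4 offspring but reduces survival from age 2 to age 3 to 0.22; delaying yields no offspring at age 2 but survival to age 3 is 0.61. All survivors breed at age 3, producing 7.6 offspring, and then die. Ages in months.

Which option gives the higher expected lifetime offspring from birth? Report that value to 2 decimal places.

breed at age 2: R₀ = 0.62 × (0.4 + 0.22 × 7.6) = 0.62 × 2.0720 = 1.2846
delay to age 3: R₀ = 0.62 × (0.61 × 7.6) = 0.62 × 4.6360 = 2.8743
Higher: delay to age 3 (2.8743).

2.87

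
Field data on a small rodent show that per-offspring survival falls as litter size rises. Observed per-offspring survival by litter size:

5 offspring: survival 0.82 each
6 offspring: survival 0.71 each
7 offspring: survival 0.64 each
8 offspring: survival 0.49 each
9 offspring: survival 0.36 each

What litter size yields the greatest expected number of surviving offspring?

Expected surviving offspring = c × s(c):
  c=5: 5 × 0.82 = 4.100
  c=6: 6 × 0.71 = 4.260
  c=7: 7 × 0.64 = 4.480
  c=8: 8 × 0.49 = 3.920
  c=9: 9 × 0.36 = 3.240
Maximum at c = 7 (4.480 surviving offspring).

7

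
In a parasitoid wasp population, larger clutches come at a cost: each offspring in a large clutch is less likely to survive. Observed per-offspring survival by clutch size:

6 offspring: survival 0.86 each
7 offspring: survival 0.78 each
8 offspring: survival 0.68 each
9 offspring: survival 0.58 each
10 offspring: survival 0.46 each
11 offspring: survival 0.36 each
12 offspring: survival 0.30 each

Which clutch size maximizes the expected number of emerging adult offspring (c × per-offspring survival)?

7

Expected emerging adult offspring = c × s(c):
  c=6: 6 × 0.86 = 5.160
  c=7: 7 × 0.78 = 5.460
  c=8: 8 × 0.68 = 5.440
  c=9: 9 × 0.58 = 5.220
  c=10: 10 × 0.46 = 4.600
  c=11: 11 × 0.36 = 3.960
  c=12: 12 × 0.30 = 3.600
Maximum at c = 7 (5.460 emerging adult offspring).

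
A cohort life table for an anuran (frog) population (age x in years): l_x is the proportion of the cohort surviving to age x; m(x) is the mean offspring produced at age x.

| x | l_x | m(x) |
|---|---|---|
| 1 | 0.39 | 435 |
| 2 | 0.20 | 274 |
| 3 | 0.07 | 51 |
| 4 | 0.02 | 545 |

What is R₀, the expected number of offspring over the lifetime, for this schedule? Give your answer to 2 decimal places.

238.92

R₀ = Σ l_x m(x):
  age 1: 0.39 × 435 = 169.6500
  age 2: 0.20 × 274 = 54.8000
  age 3: 0.07 × 51 = 3.5700
  age 4: 0.02 × 545 = 10.9000
R₀ = 169.6500 + 54.8000 + 3.5700 + 10.9000 = 238.9200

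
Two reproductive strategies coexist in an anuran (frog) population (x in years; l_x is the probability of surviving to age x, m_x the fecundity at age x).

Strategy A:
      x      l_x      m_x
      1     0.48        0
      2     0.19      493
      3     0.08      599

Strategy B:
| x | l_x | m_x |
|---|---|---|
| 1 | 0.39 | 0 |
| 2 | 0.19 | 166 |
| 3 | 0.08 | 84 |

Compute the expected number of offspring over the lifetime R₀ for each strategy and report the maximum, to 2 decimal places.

141.59

Strategy A: R₀ = 0.48×0 + 0.19×493 + 0.08×599 = 141.5900
Strategy B: R₀ = 0.39×0 + 0.19×166 + 0.08×84 = 38.2600
Highest R₀: strategy A with 141.5900.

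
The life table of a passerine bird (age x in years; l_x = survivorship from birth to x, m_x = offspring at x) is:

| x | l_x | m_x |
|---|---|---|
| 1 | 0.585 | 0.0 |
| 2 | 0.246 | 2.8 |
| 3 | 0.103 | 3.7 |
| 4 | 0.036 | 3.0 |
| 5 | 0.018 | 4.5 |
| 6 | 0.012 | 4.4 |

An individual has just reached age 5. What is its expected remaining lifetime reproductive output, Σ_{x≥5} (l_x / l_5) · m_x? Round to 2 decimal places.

l_5 = 0.018. Conditional survival from age 5 to x is l_x / l_5.
  x=5: (0.018/0.018) × 4.5 = 4.5000
  x=6: (0.012/0.018) × 4.4 = 2.9333
Sum = 4.5000 + 2.9333 = 7.4333

7.43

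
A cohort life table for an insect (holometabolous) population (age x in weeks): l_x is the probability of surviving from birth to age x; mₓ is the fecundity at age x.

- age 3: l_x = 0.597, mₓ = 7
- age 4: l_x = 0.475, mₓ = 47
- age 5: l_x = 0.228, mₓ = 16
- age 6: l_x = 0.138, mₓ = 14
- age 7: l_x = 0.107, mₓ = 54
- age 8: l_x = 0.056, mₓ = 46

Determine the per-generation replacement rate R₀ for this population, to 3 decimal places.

40.438

R₀ = Σ l_x mₓ:
  age 3: 0.597 × 7 = 4.1790
  age 4: 0.475 × 47 = 22.3250
  age 5: 0.228 × 16 = 3.6480
  age 6: 0.138 × 14 = 1.9320
  age 7: 0.107 × 54 = 5.7780
  age 8: 0.056 × 46 = 2.5760
R₀ = 4.1790 + 22.3250 + 3.6480 + 1.9320 + 5.7780 + 2.5760 = 40.4380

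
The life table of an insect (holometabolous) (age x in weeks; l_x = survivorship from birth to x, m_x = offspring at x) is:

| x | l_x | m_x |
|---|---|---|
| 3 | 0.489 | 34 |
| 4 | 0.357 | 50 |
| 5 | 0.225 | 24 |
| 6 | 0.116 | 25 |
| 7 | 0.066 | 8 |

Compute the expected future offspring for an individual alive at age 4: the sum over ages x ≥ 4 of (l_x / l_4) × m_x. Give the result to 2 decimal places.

l_4 = 0.357. Conditional survival from age 4 to x is l_x / l_4.
  x=4: (0.357/0.357) × 50 = 50.0000
  x=5: (0.225/0.357) × 24 = 15.1261
  x=6: (0.116/0.357) × 25 = 8.1232
  x=7: (0.066/0.357) × 8 = 1.4790
Sum = 50.0000 + 15.1261 + 8.1232 + 1.4790 = 74.7283

74.73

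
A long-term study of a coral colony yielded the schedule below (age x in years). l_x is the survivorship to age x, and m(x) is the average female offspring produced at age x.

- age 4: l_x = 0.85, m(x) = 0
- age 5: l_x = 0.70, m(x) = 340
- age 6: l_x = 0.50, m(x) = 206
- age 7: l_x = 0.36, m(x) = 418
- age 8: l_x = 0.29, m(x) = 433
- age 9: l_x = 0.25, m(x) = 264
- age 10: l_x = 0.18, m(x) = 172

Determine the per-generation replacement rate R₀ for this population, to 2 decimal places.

R₀ = Σ l_x m(x):
  age 4: 0.85 × 0 = 0.0000
  age 5: 0.70 × 340 = 238.0000
  age 6: 0.50 × 206 = 103.0000
  age 7: 0.36 × 418 = 150.4800
  age 8: 0.29 × 433 = 125.5700
  age 9: 0.25 × 264 = 66.0000
  age 10: 0.18 × 172 = 30.9600
R₀ = 0.0000 + 238.0000 + 103.0000 + 150.4800 + 125.5700 + 66.0000 + 30.9600 = 714.0100

714.01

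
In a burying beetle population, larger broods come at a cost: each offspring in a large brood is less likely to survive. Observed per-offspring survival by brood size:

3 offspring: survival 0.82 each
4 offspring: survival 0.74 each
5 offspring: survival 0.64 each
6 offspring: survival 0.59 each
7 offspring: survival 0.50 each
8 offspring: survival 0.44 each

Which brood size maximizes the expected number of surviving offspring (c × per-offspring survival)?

6

Expected surviving offspring = c × s(c):
  c=3: 3 × 0.82 = 2.460
  c=4: 4 × 0.74 = 2.960
  c=5: 5 × 0.64 = 3.200
  c=6: 6 × 0.59 = 3.540
  c=7: 7 × 0.50 = 3.500
  c=8: 8 × 0.44 = 3.520
Maximum at c = 6 (3.540 surviving offspring).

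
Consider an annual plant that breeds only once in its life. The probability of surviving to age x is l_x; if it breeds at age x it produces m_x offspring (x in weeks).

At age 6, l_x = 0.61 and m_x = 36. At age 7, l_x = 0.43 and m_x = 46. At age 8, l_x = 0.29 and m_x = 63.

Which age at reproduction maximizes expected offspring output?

Expected offspring if breeding at age x = l_x × m_x:
  age 6: 0.61 × 36 = 21.960
  age 7: 0.43 × 46 = 19.780
  age 8: 0.29 × 63 = 18.270
Maximum at age 6 (21.960).

6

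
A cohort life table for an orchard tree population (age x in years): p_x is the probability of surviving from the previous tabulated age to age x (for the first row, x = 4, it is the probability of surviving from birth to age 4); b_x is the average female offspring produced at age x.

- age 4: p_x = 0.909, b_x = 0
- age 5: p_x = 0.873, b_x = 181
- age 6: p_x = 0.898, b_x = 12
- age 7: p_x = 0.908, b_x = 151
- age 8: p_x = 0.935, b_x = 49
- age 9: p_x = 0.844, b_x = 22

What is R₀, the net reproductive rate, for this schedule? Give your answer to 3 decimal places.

Survivorship from birth: l_x = p_4·p_5·…·p_x.
  l_4 = 0.90900
  l_5 = 0.79356
  l_6 = 0.71261
  l_7 = 0.64705
  l_8 = 0.60500
  l_9 = 0.51062
R₀ = Σ l_x b_x:
  age 4: 0.90900 × 0 = 0.0000
  age 5: 0.79356 × 181 = 143.6344
  age 6: 0.71261 × 12 = 8.5513
  age 7: 0.64705 × 151 = 97.7045
  age 8: 0.60500 × 49 = 29.6450
  age 9: 0.51062 × 22 = 11.2336
R₀ = 0.0000 + 143.6344 + 8.5513 + 97.7045 + 29.6450 + 11.2336 = 290.7689

290.769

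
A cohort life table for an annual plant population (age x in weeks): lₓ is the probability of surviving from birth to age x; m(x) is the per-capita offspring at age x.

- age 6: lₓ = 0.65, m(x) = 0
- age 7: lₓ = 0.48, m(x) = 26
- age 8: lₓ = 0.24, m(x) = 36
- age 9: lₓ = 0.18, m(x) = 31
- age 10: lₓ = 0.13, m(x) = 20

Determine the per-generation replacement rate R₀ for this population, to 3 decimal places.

R₀ = Σ lₓ m(x):
  age 6: 0.65 × 0 = 0.0000
  age 7: 0.48 × 26 = 12.4800
  age 8: 0.24 × 36 = 8.6400
  age 9: 0.18 × 31 = 5.5800
  age 10: 0.13 × 20 = 2.6000
R₀ = 0.0000 + 12.4800 + 8.6400 + 5.5800 + 2.6000 = 29.3000

29.300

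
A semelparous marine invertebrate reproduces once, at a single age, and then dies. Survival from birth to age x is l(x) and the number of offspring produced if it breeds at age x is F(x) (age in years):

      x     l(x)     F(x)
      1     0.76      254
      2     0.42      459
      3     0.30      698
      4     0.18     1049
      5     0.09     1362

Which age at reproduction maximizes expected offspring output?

3

Expected offspring if breeding at age x = l(x) × F(x):
  age 1: 0.76 × 254 = 193.040
  age 2: 0.42 × 459 = 192.780
  age 3: 0.30 × 698 = 209.400
  age 4: 0.18 × 1049 = 188.820
  age 5: 0.09 × 1362 = 122.580
Maximum at age 3 (209.400).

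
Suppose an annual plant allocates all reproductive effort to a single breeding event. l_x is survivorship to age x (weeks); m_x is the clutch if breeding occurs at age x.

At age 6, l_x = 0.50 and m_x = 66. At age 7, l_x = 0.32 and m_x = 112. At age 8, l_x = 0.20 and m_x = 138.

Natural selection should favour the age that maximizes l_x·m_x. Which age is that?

7

Expected offspring if breeding at age x = l_x × m_x:
  age 6: 0.50 × 66 = 33.000
  age 7: 0.32 × 112 = 35.840
  age 8: 0.20 × 138 = 27.600
Maximum at age 7 (35.840).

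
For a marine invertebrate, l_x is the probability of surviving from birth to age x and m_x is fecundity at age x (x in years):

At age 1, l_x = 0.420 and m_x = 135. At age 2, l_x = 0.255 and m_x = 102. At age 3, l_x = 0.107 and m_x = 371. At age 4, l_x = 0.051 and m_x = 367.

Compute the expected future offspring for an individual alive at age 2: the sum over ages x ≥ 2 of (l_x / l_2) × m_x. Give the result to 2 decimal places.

331.07

l_2 = 0.255. Conditional survival from age 2 to x is l_x / l_2.
  x=2: (0.255/0.255) × 102 = 102.0000
  x=3: (0.107/0.255) × 371 = 155.6745
  x=4: (0.051/0.255) × 367 = 73.4000
Sum = 102.0000 + 155.6745 + 73.4000 = 331.0745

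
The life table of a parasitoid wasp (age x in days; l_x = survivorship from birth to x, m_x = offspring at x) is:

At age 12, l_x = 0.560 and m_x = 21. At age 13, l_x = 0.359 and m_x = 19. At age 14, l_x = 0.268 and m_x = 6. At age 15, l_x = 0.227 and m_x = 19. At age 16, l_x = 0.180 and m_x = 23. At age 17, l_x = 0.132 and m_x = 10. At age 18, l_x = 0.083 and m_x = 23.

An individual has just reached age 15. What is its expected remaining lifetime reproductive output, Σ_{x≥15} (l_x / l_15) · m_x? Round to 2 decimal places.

51.46

l_15 = 0.227. Conditional survival from age 15 to x is l_x / l_15.
  x=15: (0.227/0.227) × 19 = 19.0000
  x=16: (0.180/0.227) × 23 = 18.2379
  x=17: (0.132/0.227) × 10 = 5.8150
  x=18: (0.083/0.227) × 23 = 8.4097
Sum = 19.0000 + 18.2379 + 5.8150 + 8.4097 = 51.4626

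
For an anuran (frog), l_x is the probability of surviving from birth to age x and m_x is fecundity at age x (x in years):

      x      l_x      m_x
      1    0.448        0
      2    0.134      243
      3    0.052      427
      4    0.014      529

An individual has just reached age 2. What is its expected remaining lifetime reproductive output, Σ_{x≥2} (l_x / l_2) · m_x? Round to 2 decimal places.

463.97

l_2 = 0.134. Conditional survival from age 2 to x is l_x / l_2.
  x=2: (0.134/0.134) × 243 = 243.0000
  x=3: (0.052/0.134) × 427 = 165.7015
  x=4: (0.014/0.134) × 529 = 55.2687
Sum = 243.0000 + 165.7015 + 55.2687 = 463.9701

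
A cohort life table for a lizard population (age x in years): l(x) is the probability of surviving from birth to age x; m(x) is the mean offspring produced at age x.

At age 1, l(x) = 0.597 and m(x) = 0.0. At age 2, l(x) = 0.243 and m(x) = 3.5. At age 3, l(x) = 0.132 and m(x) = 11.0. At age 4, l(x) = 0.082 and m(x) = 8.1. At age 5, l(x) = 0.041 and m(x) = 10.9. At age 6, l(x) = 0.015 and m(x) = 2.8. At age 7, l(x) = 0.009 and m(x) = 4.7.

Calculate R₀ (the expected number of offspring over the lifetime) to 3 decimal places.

R₀ = Σ l(x) m(x):
  age 1: 0.597 × 0.0 = 0.0000
  age 2: 0.243 × 3.5 = 0.8505
  age 3: 0.132 × 11.0 = 1.4520
  age 4: 0.082 × 8.1 = 0.6642
  age 5: 0.041 × 10.9 = 0.4469
  age 6: 0.015 × 2.8 = 0.0420
  age 7: 0.009 × 4.7 = 0.0423
R₀ = 0.0000 + 0.8505 + 1.4520 + 0.6642 + 0.4469 + 0.0420 + 0.0423 = 3.4979

3.498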